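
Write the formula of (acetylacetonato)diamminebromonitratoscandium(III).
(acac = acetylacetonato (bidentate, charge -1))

[Sc(acac)Br(NH3)2(NO3)]

Ligands: 1 acetylacetonato (acac, -1), 1 nitrato (NO3, -1), 2 ammine (NH3, neutral), 1 bromo (Br, -1). Ligand charge sum = -3.
With Sc in oxidation state +3, the complex ion is [Sc...].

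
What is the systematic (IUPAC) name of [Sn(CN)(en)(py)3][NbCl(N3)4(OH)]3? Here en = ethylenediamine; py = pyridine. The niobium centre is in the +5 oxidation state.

Nb is given as +5; the anion's ligand charges sum to -6, so the complex anion is 1−.
With 3 anions per cation, the cation must be 3×1 = 3+.
Cation: ligand charges sum to -1; for the ion to be 3+, Sn = +4.

cyano(ethylenediamine)tris(pyridine)tin(IV) tetraazidochlorohydroxoniobate(V)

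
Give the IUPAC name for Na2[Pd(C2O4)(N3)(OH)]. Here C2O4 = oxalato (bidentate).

sodium azidohydroxooxalatopalladate(II)

The 2 sodium counter-ions carry a total charge of +2, so each complex ion is 2−.
Ligand charges: 1×oxalato (-2 each), 1×azido (-1 each), 1×hydroxo (-1 each); total -4. So Pd + (-4) = 2−, giving Pd = +2.
Ligands are named alphabetically: azido before hydroxo before oxalato.
The complex ion is anionic, so palladium takes the -ate form palladate(II).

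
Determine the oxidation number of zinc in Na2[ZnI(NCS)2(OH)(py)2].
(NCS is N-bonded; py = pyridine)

+2

2 sodium outside the brackets (+1 each) → the complex ion is 2−.
Ligand charges: 2×NCS = -2; 1×I = -1; 2×py neutral; 1×OH = -1; sum -4.
Zn + (-4) = 2− ⇒ Zn is +2.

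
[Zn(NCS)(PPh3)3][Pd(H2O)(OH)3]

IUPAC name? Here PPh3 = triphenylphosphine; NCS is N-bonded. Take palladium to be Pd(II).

Pd is given as +2; the anion's ligand charges sum to -3, so the complex anion is 1−.
A 1:1 salt means the cation carries the equal and opposite charge, 1+.
Cation: ligand charges sum to -1; for the ion to be 1+, Zn = +2.

isothiocyanatotris(triphenylphosphine)zinc(II) aquatrihydroxopalladate(II)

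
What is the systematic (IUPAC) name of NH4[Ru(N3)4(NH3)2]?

ammonium diamminetetraazidoruthenate(III)

The 1 ammonium counter-ion carries a total charge of +1, so each complex ion is 1−.
Ligand charges: 2×ammine (neutral), 4×azido (-1 each); total -4. So Ru + (-4) = 1−, giving Ru = +3.
Ligands are named alphabetically: ammine before azido.
The complex ion is anionic, so ruthenium takes the -ate form ruthenate(III).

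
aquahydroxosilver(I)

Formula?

[Ag(H2O)(OH)]

Ligands: 1 aqua (H2O, neutral), 1 hydroxo (OH, -1). Ligand charge sum = -1.
With Ag in oxidation state +1, the complex ion is [Ag...].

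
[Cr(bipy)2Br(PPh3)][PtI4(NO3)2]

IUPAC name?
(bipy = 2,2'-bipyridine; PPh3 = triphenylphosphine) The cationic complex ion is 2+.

The complex cation is given as 2+; its ligand charges sum to -1, so Cr = +3.
A 1:1 salt means the anion carries the equal and opposite charge, 2−.
Anion: ligand charges sum to -6; for the ion to be 2−, Pt = +4.

bis(2,2'-bipyridine)bromo(triphenylphosphine)chromium(III) tetraiododinitratoplatinate(IV)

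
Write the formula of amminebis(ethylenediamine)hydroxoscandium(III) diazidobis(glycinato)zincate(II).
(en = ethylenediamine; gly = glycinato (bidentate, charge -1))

[Sc(en)2(NH3)(OH)][Zn(gly)2(N3)2]

Cation [Sc…]: ligand charges -1, Sc(III) ⇒ ion charge 2+.
Anion [Zn…]: ligand charges -4, Zn(II) ⇒ ion charge 2−.
One 2+ cation balances one 2− anion.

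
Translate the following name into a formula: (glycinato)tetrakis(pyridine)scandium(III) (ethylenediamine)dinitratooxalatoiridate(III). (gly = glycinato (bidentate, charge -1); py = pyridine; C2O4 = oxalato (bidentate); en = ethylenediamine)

Cation [Sc…]: ligand charges -1, Sc(III) ⇒ ion charge 2+.
Anion [Ir…]: ligand charges -4, Ir(III) ⇒ ion charge 1−.
One 2+ cation requires 2 of the 1− anion.

[Sc(gly)(py)4][Ir(C2O4)(en)(NO3)2]2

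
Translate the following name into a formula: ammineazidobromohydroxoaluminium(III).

[AlBr(N3)(NH3)(OH)]

Ligands: 1 azido (N3, -1), 1 hydroxo (OH, -1), 1 ammine (NH3, neutral), 1 bromo (Br, -1). Ligand charge sum = -3.
With Al in oxidation state +3, the complex ion is [Al...].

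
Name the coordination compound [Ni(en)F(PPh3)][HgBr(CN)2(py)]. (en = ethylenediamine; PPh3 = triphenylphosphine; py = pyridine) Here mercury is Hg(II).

(ethylenediamine)fluoro(triphenylphosphine)nickel(II) bromodicyano(pyridine)mercurate(II)

Hg is given as +2; the anion's ligand charges sum to -3, so the complex anion is 1−.
A 1:1 salt means the cation carries the equal and opposite charge, 1+.
Cation: ligand charges sum to -1; for the ion to be 1+, Ni = +2.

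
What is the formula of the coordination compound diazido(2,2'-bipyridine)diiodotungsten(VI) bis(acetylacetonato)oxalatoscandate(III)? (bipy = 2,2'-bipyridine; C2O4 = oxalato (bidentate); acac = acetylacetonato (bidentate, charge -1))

[W(bipy)I2(N3)2][Sc(acac)2(C2O4)]2

Cation [W…]: ligand charges -4, W(VI) ⇒ ion charge 2+.
Anion [Sc…]: ligand charges -4, Sc(III) ⇒ ion charge 1−.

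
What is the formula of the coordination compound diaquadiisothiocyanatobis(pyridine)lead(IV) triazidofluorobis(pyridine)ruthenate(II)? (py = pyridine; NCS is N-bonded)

[Pb(H2O)2(NCS)2(py)2][RuF(N3)3(py)2]

Cation [Pb…]: ligand charges -2, Pb(IV) ⇒ ion charge 2+.
Anion [Ru…]: ligand charges -4, Ru(II) ⇒ ion charge 2−.
One 2+ cation balances one 2− anion.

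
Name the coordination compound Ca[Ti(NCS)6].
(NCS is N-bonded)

calcium hexaisothiocyanatotitanate(IV)

The 1 calcium counter-ion carries a total charge of +2, so each complex ion is 2−.
Ligand charges: 6×isothiocyanato (-1 each); total -6. So Ti + (-6) = 2−, giving Ti = +4.
The complex ion is anionic, so titanium takes the -ate form titanate(IV).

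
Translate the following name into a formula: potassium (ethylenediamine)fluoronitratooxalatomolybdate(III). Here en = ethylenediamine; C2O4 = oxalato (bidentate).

Ligands: 1 fluoro (F, -1), 1 nitrato (NO3, -1), 1 ethylenediamine (en, neutral), 1 oxalato (C2O4, -2). Ligand charge sum = -4.
With Mo in oxidation state +3, the complex ion is [Mo...]^1−.
Charge balance with potassium (+1) requires 1 complex ion per 1 potassium.

K[Mo(C2O4)(en)F(NO3)]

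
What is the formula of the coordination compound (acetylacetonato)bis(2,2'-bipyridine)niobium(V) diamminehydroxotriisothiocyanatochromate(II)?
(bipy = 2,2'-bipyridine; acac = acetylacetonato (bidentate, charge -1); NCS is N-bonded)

[Nb(acac)(bipy)2][Cr(NCS)3(NH3)2(OH)]2

Cation [Nb…]: ligand charges -1, Nb(V) ⇒ ion charge 4+.
Anion [Cr…]: ligand charges -4, Cr(II) ⇒ ion charge 2−.
One 4+ cation requires 2 of the 2− anion.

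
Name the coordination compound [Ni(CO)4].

There is no counter-ion, so the complex is neutral overall.
Ligand charges: 4×carbonyl (neutral); total 0. So Ni + (0) = 0, giving Ni = 0.

tetracarbonylnickel(0)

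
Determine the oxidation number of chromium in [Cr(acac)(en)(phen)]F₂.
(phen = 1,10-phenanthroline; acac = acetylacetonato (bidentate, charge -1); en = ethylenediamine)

+3

2 fluoride outside the brackets (-1 each) → the complex ion is 2+.
Ligand charges: 1×phen neutral; 1×acac = -1; 1×en neutral; sum -1.
Cr + (-1) = 2+ ⇒ Cr is +3.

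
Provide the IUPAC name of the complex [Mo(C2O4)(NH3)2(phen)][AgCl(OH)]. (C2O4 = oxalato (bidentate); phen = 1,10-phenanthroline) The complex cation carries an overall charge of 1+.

diammineoxalato(1,10-phenanthroline)molybdenum(III) chlorohydroxoargentate(I)

The complex cation is given as 1+; its ligand charges sum to -2, so Mo = +3.
A 1:1 salt means the anion carries the equal and opposite charge, 1−.
Anion: ligand charges sum to -2; for the ion to be 1−, Ag = +1.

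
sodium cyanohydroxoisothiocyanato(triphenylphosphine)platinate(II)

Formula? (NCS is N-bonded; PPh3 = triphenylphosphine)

Ligands: 1 isothiocyanato (NCS, -1), 1 cyano (CN, -1), 1 triphenylphosphine (PPh3, neutral), 1 hydroxo (OH, -1). Ligand charge sum = -3.
Charge balance with sodium (+1) requires 1 complex ion per 1 sodium.

Na[Pt(CN)(NCS)(OH)(PPh3)]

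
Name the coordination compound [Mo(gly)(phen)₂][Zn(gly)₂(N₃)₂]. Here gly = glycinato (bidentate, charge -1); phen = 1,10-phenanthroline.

(glycinato)bis(1,10-phenanthroline)molybdenum(III) diazidobis(glycinato)zincate(II)

Zinc is always +2 in its complexes; the anion's ligand charges sum to -4, so the complex anion is 2−.
A 1:1 salt means the cation carries the equal and opposite charge, 2+.
Cation: ligand charges sum to -1; for the ion to be 2+, Mo = +3.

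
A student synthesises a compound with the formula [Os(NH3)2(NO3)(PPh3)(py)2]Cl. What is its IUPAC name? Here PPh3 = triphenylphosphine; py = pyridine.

diamminenitratobis(pyridine)(triphenylphosphine)osmium(II) chloride

The 1 chloride counter-ion carries a total charge of -1, so each complex ion is 1+.
Ligand charges: 1×triphenylphosphine (neutral), 2×ammine (neutral), 2×pyridine (neutral), 1×nitrato (-1 each); total -1. So Os + (-1) = 1+, giving Os = +2.
Ligands are named alphabetically: ammine before nitrato before pyridine before triphenylphosphine.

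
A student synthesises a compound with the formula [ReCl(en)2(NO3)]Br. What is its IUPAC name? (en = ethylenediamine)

chlorobis(ethylenediamine)nitratorhenium(III) bromide

The 1 bromide counter-ion carries a total charge of -1, so each complex ion is 1+.
Ligand charges: 1×nitrato (-1 each), 2×ethylenediamine (neutral), 1×chloro (-1 each); total -2. So Re + (-2) = 1+, giving Re = +3.
Ligands are named alphabetically: chloro before ethylenediamine before nitrato.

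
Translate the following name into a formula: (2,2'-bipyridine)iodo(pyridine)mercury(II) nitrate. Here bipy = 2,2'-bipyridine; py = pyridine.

[Hg(bipy)I(py)]NO3

Ligands: 1 2,2'-bipyridine (bipy, neutral), 1 iodo (I, -1), 1 pyridine (py, neutral). Ligand charge sum = -1.
With Hg in oxidation state +2, the complex ion is [Hg...]^1+.
Charge balance with nitrate (-1) requires 1 complex ion per 1 nitrate.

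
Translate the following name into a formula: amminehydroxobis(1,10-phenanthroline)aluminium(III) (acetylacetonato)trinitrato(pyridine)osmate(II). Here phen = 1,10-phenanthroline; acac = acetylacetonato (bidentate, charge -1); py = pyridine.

Cation [Al…]: ligand charges -1, Al(III) ⇒ ion charge 2+.
Anion [Os…]: ligand charges -4, Os(II) ⇒ ion charge 2−.

[Al(NH3)(OH)(phen)2][Os(acac)(NO3)3(py)]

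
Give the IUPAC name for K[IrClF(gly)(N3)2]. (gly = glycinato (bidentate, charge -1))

potassium diazidochlorofluoro(glycinato)iridate(IV)

The 1 potassium counter-ion carries a total charge of +1, so each complex ion is 1−.
Ligand charges: 2×azido (-1 each), 1×fluoro (-1 each), 1×chloro (-1 each), 1×glycinato (-1 each); total -5. So Ir + (-5) = 1−, giving Ir = +4.
Ligands are named alphabetically: azido before chloro before fluoro before glycinato.
The complex ion is anionic, so iridium takes the -ate form iridate(IV).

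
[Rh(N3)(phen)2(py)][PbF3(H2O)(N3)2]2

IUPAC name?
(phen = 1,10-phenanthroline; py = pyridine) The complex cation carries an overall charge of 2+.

The complex cation is given as 2+; its ligand charges sum to -1, so Rh = +3.
With 2 anions per cation, each anion must be 2/2 = 1−.
Anion: ligand charges sum to -5; for the ion to be 1−, Pb = +4.

azidobis(1,10-phenanthroline)(pyridine)rhodium(III) aquadiazidotrifluoroplumbate(IV)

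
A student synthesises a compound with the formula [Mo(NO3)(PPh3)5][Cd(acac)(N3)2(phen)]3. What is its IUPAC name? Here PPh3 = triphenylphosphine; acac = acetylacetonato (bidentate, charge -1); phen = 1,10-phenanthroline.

nitratopentakis(triphenylphosphine)molybdenum(IV) (acetylacetonato)diazido(1,10-phenanthroline)cadmate(II)

Both ions are complex: the cation is named first with the plain metal name, the anion second with the -ate form; each ion's ligands are alphabetised independently.
Cadmium is always +2 in its complexes; the anion's ligand charges sum to -3, so the complex anion is 1−.
With 3 anions per cation, the cation must be 3×1 = 3+.
Cation: ligand charges sum to -1; for the ion to be 3+, Mo = +4.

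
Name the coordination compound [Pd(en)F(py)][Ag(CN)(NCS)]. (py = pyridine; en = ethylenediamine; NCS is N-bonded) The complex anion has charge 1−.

(ethylenediamine)fluoro(pyridine)palladium(II) cyanoisothiocyanatoargentate(I)

Both ions are complex: the cation is named first with the plain metal name, the anion second with the -ate form; each ion's ligands are alphabetised independently.
The complex anion is given as 1−; its ligand charges sum to -2, so Ag = +1.
A 1:1 salt means the cation carries the equal and opposite charge, 1+.
Cation: ligand charges sum to -1; for the ion to be 1+, Pd = +2.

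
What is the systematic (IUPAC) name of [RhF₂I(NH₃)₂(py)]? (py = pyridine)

diamminedifluoroiodo(pyridine)rhodium(III)

There is no counter-ion, so the complex is neutral overall.
Ligand charges: 2×fluoro (-1 each), 2×ammine (neutral), 1×pyridine (neutral), 1×iodo (-1 each); total -3. So Rh + (-3) = 0, giving Rh = +3.
Ligands are named alphabetically: ammine before fluoro before iodo before pyridine.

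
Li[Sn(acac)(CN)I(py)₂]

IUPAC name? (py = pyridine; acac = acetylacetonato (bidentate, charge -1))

The 1 lithium counter-ion carries a total charge of +1, so each complex ion is 1−.
Ligand charges: 2×pyridine (neutral), 1×iodo (-1 each), 1×acetylacetonato (-1 each), 1×cyano (-1 each); total -3. So Sn + (-3) = 1−, giving Sn = +2.
The complex ion is anionic, so tin takes the -ate form stannate(II).

lithium (acetylacetonato)cyanoiodobis(pyridine)stannate(II)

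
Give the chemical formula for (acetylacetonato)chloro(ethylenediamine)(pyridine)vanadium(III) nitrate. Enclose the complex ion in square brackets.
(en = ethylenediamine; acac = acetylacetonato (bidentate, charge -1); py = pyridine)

Ligands: 1 ethylenediamine (en, neutral), 1 chloro (Cl, -1), 1 acetylacetonato (acac, -1), 1 pyridine (py, neutral). Ligand charge sum = -2.
With V in oxidation state +3, the complex ion is [V...]^1+.
Charge balance with nitrate (-1) requires 1 complex ion per 1 nitrate.

[V(acac)Cl(en)(py)]NO3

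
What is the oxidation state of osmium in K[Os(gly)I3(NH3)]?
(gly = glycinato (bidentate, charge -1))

+3

1 potassium outside the brackets (+1 each) → the complex ion is 1−.
Ligand charges: 1×gly = -1; 1×NH3 neutral; 3×I = -3; sum -4.
Os + (-4) = 1− ⇒ Os is +3.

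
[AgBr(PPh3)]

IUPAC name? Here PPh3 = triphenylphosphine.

There is no counter-ion, so the complex is neutral overall.
Ligand charges: 1×triphenylphosphine (neutral), 1×bromo (-1 each); total -1. So Ag + (-1) = 0, giving Ag = +1.
Ligands are named alphabetically: bromo before triphenylphosphine.

bromo(triphenylphosphine)silver(I)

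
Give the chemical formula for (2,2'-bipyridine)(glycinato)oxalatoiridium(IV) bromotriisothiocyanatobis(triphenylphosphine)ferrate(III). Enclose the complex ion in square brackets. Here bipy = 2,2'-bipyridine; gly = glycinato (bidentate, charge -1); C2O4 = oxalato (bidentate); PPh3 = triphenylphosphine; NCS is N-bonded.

Cation [Ir…]: ligand charges -3, Ir(IV) ⇒ ion charge 1+.
Anion [Fe…]: ligand charges -4, Fe(III) ⇒ ion charge 1−.
One 1+ cation balances one 1− anion.

[Ir(bipy)(C2O4)(gly)][FeBr(NCS)3(PPh3)2]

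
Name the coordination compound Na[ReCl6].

sodium hexachlororhenate(V)

The 1 sodium counter-ion carries a total charge of +1, so each complex ion is 1−.
Ligand charges: 6×chloro (-1 each); total -6. So Re + (-6) = 1−, giving Re = +5.
The complex ion is anionic, so rhenium takes the -ate form rhenate(V).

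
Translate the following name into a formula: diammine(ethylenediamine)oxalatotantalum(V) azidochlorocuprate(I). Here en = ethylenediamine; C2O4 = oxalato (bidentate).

Cation [Ta…]: ligand charges -2, Ta(V) ⇒ ion charge 3+.
Anion [Cu…]: ligand charges -2, Cu(I) ⇒ ion charge 1−.
One 3+ cation requires 3 of the 1− anion.

[Ta(C2O4)(en)(NH3)2][CuCl(N3)]3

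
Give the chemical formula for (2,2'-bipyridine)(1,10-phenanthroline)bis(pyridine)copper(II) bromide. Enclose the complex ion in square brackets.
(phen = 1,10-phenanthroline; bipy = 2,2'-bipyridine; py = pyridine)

Ligands: 1 1,10-phenanthroline (phen, neutral), 1 2,2'-bipyridine (bipy, neutral), 2 pyridine (py, neutral). Ligand charge sum = 0.
Charge balance with bromide (-1) requires 1 complex ion per 2 bromide.

[Cu(bipy)(phen)(py)2]Br2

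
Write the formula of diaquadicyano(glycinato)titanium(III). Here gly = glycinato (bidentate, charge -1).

Ligands: 2 aqua (H2O, neutral), 1 glycinato (gly, -1), 2 cyano (CN, -1). Ligand charge sum = -3.
With Ti in oxidation state +3, the complex ion is [Ti...].

[Ti(CN)2(gly)(H2O)2]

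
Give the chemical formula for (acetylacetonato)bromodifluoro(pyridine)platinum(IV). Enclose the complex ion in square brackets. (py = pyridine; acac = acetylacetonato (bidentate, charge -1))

[Pt(acac)BrF2(py)]

Ligands: 1 bromo (Br, -1), 2 fluoro (F, -1), 1 pyridine (py, neutral), 1 acetylacetonato (acac, -1). Ligand charge sum = -4.
With Pt in oxidation state +4, the complex ion is [Pt...].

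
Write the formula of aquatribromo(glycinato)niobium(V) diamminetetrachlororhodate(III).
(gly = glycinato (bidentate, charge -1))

[NbBr3(gly)(H2O)][RhCl4(NH3)2]

Cation [Nb…]: ligand charges -4, Nb(V) ⇒ ion charge 1+.
Anion [Rh…]: ligand charges -4, Rh(III) ⇒ ion charge 1−.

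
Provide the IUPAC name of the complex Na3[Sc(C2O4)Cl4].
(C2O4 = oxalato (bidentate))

The 3 sodium counter-ions carry a total charge of +3, so each complex ion is 3−.
Ligand charges: 1×oxalato (-2 each), 4×chloro (-1 each); total -6. So Sc + (-6) = 3−, giving Sc = +3.
Ligands are named alphabetically: chloro before oxalato.
The complex ion is anionic, so scandium takes the -ate form scandate(III).

sodium tetrachlorooxalatoscandate(III)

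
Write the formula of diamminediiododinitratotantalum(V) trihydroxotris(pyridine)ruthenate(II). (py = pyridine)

[TaI2(NH3)2(NO3)2][Ru(OH)3(py)3]

Cation [Ta…]: ligand charges -4, Ta(V) ⇒ ion charge 1+.
Anion [Ru…]: ligand charges -3, Ru(II) ⇒ ion charge 1−.
One 1+ cation balances one 1− anion.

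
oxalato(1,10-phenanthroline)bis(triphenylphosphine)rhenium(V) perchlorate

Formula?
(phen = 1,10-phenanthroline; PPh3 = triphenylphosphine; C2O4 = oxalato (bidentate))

[Re(C2O4)(phen)(PPh3)2](ClO4)3

Ligands: 1 1,10-phenanthroline (phen, neutral), 2 triphenylphosphine (PPh3, neutral), 1 oxalato (C2O4, -2). Ligand charge sum = -2.
With Re in oxidation state +5, the complex ion is [Re...]^3+.
Charge balance with perchlorate (-1) requires 1 complex ion per 3 perchlorate.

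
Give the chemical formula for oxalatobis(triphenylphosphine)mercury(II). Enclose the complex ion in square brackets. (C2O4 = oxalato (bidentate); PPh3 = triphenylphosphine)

Ligands: 1 oxalato (C2O4, -2), 2 triphenylphosphine (PPh3, neutral). Ligand charge sum = -2.
With Hg in oxidation state +2, the complex ion is [Hg...].

[Hg(C2O4)(PPh3)2]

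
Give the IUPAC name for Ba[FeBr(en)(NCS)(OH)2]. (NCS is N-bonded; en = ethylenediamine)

barium bromo(ethylenediamine)dihydroxoisothiocyanatoferrate(II)

The 1 barium counter-ion carries a total charge of +2, so each complex ion is 2−.
Ligand charges: 2×hydroxo (-1 each), 1×isothiocyanato (-1 each), 1×bromo (-1 each), 1×ethylenediamine (neutral); total -4. So Fe + (-4) = 2−, giving Fe = +2.
The complex ion is anionic, so iron takes the -ate form ferrate(II).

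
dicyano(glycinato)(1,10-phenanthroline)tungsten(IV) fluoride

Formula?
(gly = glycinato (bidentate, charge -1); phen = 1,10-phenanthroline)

[W(CN)2(gly)(phen)]F

Ligands: 1 glycinato (gly, -1), 1 1,10-phenanthroline (phen, neutral), 2 cyano (CN, -1). Ligand charge sum = -3.
With W in oxidation state +4, the complex ion is [W...]^1+.
Charge balance with fluoride (-1) requires 1 complex ion per 1 fluoride.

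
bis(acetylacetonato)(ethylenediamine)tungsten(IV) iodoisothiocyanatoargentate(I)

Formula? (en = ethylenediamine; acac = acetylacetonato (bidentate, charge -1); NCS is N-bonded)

[W(acac)2(en)][AgI(NCS)]2

Cation [W…]: ligand charges -2, W(IV) ⇒ ion charge 2+.
Anion [Ag…]: ligand charges -2, Ag(I) ⇒ ion charge 1−.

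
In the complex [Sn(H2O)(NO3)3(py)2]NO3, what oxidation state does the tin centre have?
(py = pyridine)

+4

1 nitrate outside the brackets (-1 each) → the complex ion is 1+.
Ligand charges: 3×NO3 = -3; 1×H2O neutral; 2×py neutral; sum -3.
Sn + (-3) = 1+ ⇒ Sn is +4.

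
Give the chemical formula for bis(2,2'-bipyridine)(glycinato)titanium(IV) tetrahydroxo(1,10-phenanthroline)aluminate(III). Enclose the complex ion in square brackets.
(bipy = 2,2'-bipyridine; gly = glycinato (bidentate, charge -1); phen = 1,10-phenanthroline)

[Ti(bipy)2(gly)][Al(OH)4(phen)]3

Cation [Ti…]: ligand charges -1, Ti(IV) ⇒ ion charge 3+.
Anion [Al…]: ligand charges -4, Al(III) ⇒ ion charge 1−.
One 3+ cation requires 3 of the 1− anion.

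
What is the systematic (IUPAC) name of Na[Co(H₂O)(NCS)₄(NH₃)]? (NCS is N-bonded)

sodium ammineaquatetraisothiocyanatocobaltate(III)

The 1 sodium counter-ion carries a total charge of +1, so each complex ion is 1−.
Ligand charges: 1×aqua (neutral), 4×isothiocyanato (-1 each), 1×ammine (neutral); total -4. So Co + (-4) = 1−, giving Co = +3.
The complex ion is anionic, so cobalt takes the -ate form cobaltate(III).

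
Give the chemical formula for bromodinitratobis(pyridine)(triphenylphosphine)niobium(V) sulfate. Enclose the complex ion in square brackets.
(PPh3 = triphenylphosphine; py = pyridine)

Ligands: 1 bromo (Br, -1), 1 triphenylphosphine (PPh3, neutral), 2 pyridine (py, neutral), 2 nitrato (NO3, -1). Ligand charge sum = -3.
With Nb in oxidation state +5, the complex ion is [Nb...]^2+.
Charge balance with sulfate (-2) requires 1 complex ion per 1 sulfate.

[NbBr(NO3)2(PPh3)(py)2]SO4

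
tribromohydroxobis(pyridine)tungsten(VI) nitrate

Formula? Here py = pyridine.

[WBr3(OH)(py)2](NO3)2

Ligands: 2 pyridine (py, neutral), 1 hydroxo (OH, -1), 3 bromo (Br, -1). Ligand charge sum = -4.
With W in oxidation state +6, the complex ion is [W...]^2+.
Charge balance with nitrate (-1) requires 1 complex ion per 2 nitrate.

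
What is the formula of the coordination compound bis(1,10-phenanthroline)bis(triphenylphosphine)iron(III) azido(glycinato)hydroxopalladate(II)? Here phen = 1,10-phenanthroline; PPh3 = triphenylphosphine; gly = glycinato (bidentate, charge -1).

Cation [Fe…]: ligand charges 0, Fe(III) ⇒ ion charge 3+.
Anion [Pd…]: ligand charges -3, Pd(II) ⇒ ion charge 1−.
One 3+ cation requires 3 of the 1− anion.

[Fe(phen)2(PPh3)2][Pd(gly)(N3)(OH)]3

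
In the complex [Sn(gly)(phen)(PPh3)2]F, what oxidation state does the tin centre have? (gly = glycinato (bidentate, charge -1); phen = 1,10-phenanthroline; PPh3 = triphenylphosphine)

+2

1 fluoride outside the brackets (-1 each) → the complex ion is 1+.
Ligand charges: 1×gly = -1; 1×phen neutral; 2×PPh3 neutral; sum -1.
Sn + (-1) = 1+ ⇒ Sn is +2.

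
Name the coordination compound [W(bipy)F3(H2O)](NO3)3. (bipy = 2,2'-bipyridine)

aqua(2,2'-bipyridine)trifluorotungsten(VI) nitrate

The 3 nitrate counter-ions carry a total charge of -3, so each complex ion is 3+.
Ligand charges: 1×2,2'-bipyridine (neutral), 1×aqua (neutral), 3×fluoro (-1 each); total -3. So W + (-3) = 3+, giving W = +6.
Ligands are named alphabetically: aqua before bipyridine before fluoro.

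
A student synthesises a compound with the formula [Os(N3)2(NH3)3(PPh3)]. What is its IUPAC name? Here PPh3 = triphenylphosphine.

triamminediazido(triphenylphosphine)osmium(II)

There is no counter-ion, so the complex is neutral overall.
Ligand charges: 2×azido (-1 each), 1×triphenylphosphine (neutral), 3×ammine (neutral); total -2. So Os + (-2) = 0, giving Os = +2.
Ligands are named alphabetically: ammine before azido before triphenylphosphine.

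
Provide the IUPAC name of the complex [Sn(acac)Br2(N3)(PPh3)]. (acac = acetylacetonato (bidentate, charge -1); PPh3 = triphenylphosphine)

(acetylacetonato)azidodibromo(triphenylphosphine)tin(IV)

There is no counter-ion, so the complex is neutral overall.
Ligand charges: 1×acetylacetonato (-1 each), 1×azido (-1 each), 1×triphenylphosphine (neutral), 2×bromo (-1 each); total -4. So Sn + (-4) = 0, giving Sn = +4.
Ligands are named alphabetically: acetylacetonato before azido before bromo before triphenylphosphine.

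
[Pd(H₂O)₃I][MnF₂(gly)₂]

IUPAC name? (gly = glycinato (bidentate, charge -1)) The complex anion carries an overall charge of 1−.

Both ions are complex: the cation is named first with the plain metal name, the anion second with the -ate form; each ion's ligands are alphabetised independently.
The complex anion is given as 1−; its ligand charges sum to -4, so Mn = +3.
A 1:1 salt means the cation carries the equal and opposite charge, 1+.
Cation: ligand charges sum to -1; for the ion to be 1+, Pd = +2.

triaquaiodopalladium(II) difluorobis(glycinato)manganate(III)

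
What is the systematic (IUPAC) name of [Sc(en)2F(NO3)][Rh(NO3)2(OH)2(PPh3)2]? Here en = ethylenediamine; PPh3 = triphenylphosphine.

Both ions are complex: the cation is named first with the plain metal name, the anion second with the -ate form; each ion's ligands are alphabetised independently.
Scandium is always +3 in its complexes; the cation's ligand charges sum to -2, so the complex cation is 1+.
A 1:1 salt means the anion carries the equal and opposite charge, 1−.
Anion: ligand charges sum to -4; for the ion to be 1−, Rh = +3.

bis(ethylenediamine)fluoronitratoscandium(III) dihydroxodinitratobis(triphenylphosphine)rhodate(III)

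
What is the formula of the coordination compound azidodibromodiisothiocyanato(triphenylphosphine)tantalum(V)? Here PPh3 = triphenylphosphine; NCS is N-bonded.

[TaBr2(N3)(NCS)2(PPh3)]

Ligands: 1 triphenylphosphine (PPh3, neutral), 1 azido (N3, -1), 2 isothiocyanato (NCS, -1), 2 bromo (Br, -1). Ligand charge sum = -5.
With Ta in oxidation state +5, the complex ion is [Ta...].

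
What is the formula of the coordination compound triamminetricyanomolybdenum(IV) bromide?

Ligands: 3 ammine (NH3, neutral), 3 cyano (CN, -1). Ligand charge sum = -3.
With Mo in oxidation state +4, the complex ion is [Mo...]^1+.
Charge balance with bromide (-1) requires 1 complex ion per 1 bromide.

[Mo(CN)3(NH3)3]Br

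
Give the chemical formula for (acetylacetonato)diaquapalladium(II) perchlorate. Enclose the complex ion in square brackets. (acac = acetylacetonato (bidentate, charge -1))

[Pd(acac)(H2O)2]ClO4

Ligands: 1 acetylacetonato (acac, -1), 2 aqua (H2O, neutral). Ligand charge sum = -1.
With Pd in oxidation state +2, the complex ion is [Pd...]^1+.
Charge balance with perchlorate (-1) requires 1 complex ion per 1 perchlorate.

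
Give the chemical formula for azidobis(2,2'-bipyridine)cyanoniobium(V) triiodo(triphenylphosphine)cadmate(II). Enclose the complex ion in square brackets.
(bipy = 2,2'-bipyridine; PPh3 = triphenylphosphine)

[Nb(bipy)2(CN)(N3)][CdI3(PPh3)]3

Cation [Nb…]: ligand charges -2, Nb(V) ⇒ ion charge 3+.
Anion [Cd…]: ligand charges -3, Cd(II) ⇒ ion charge 1−.
One 3+ cation requires 3 of the 1− anion.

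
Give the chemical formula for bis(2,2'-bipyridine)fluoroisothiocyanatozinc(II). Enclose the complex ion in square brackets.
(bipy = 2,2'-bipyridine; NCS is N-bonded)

[Zn(bipy)2F(NCS)]

Ligands: 1 fluoro (F, -1), 2 2,2'-bipyridine (bipy, neutral), 1 isothiocyanato (NCS, -1). Ligand charge sum = -2.
With Zn in oxidation state +2, the complex ion is [Zn...].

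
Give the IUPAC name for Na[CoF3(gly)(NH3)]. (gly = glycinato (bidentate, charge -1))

The 1 sodium counter-ion carries a total charge of +1, so each complex ion is 1−.
Ligand charges: 1×ammine (neutral), 1×glycinato (-1 each), 3×fluoro (-1 each); total -4. So Co + (-4) = 1−, giving Co = +3.
The complex ion is anionic, so cobalt takes the -ate form cobaltate(III).

sodium amminetrifluoro(glycinato)cobaltate(III)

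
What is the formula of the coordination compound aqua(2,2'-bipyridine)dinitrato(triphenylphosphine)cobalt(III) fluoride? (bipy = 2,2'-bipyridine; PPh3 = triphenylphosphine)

[Co(bipy)(H2O)(NO3)2(PPh3)]F

Ligands: 1 aqua (H2O, neutral), 1 2,2'-bipyridine (bipy, neutral), 1 triphenylphosphine (PPh3, neutral), 2 nitrato (NO3, -1). Ligand charge sum = -2.
With Co in oxidation state +3, the complex ion is [Co...]^1+.
Charge balance with fluoride (-1) requires 1 complex ion per 1 fluoride.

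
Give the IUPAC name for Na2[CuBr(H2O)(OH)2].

The 2 sodium counter-ions carry a total charge of +2, so each complex ion is 2−.
Ligand charges: 1×aqua (neutral), 1×bromo (-1 each), 2×hydroxo (-1 each); total -3. So Cu + (-3) = 2−, giving Cu = +1.
The complex ion is anionic, so copper takes the -ate form cuprate(I).

sodium aquabromodihydroxocuprate(I)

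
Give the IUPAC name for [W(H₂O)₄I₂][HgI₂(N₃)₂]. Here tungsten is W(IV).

Both ions are complex: the cation is named first with the plain metal name, the anion second with the -ate form; each ion's ligands are alphabetised independently.
W is given as +4; the cation's ligand charges sum to -2, so the complex cation is 2+.
A 1:1 salt means the anion carries the equal and opposite charge, 2−.
Anion: ligand charges sum to -4; for the ion to be 2−, Hg = +2.

tetraaquadiiodotungsten(IV) diazidodiiodomercurate(II)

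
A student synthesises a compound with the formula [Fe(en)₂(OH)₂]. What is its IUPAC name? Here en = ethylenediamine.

bis(ethylenediamine)dihydroxoiron(II)

There is no counter-ion, so the complex is neutral overall.
Ligand charges: 2×ethylenediamine (neutral), 2×hydroxo (-1 each); total -2. So Fe + (-2) = 0, giving Fe = +2.
Ligands are named alphabetically: ethylenediamine before hydroxo.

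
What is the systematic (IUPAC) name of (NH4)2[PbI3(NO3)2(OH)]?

ammonium hydroxotriiododinitratoplumbate(IV)

The 2 ammonium counter-ions carry a total charge of +2, so each complex ion is 2−.
Ligand charges: 1×hydroxo (-1 each), 3×iodo (-1 each), 2×nitrato (-1 each); total -6. So Pb + (-6) = 2−, giving Pb = +4.
The complex ion is anionic, so lead takes the -ate form plumbate(IV).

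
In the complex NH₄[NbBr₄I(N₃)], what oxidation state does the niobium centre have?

+5

1 ammonium outside the brackets (+1 each) → the complex ion is 1−.
Ligand charges: 4×Br = -4; 1×I = -1; 1×N3 = -1; sum -6.
Nb + (-6) = 1− ⇒ Nb is +5.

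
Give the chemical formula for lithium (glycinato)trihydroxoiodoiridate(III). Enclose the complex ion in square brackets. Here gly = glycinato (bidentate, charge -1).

Li2[Ir(gly)I(OH)3]

Ligands: 3 hydroxo (OH, -1), 1 iodo (I, -1), 1 glycinato (gly, -1). Ligand charge sum = -5.
Charge balance with lithium (+1) requires 1 complex ion per 2 lithium.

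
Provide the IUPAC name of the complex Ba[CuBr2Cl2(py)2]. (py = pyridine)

The 1 barium counter-ion carries a total charge of +2, so each complex ion is 2−.
Ligand charges: 2×pyridine (neutral), 2×chloro (-1 each), 2×bromo (-1 each); total -4. So Cu + (-4) = 2−, giving Cu = +2.
Ligands are named alphabetically: bromo before chloro before pyridine.
The complex ion is anionic, so copper takes the -ate form cuprate(II).

barium dibromodichlorobis(pyridine)cuprate(II)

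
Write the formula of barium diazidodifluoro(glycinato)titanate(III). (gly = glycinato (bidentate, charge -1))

Ba[TiF2(gly)(N3)2]

Ligands: 2 azido (N3, -1), 1 glycinato (gly, -1), 2 fluoro (F, -1). Ligand charge sum = -5.
Charge balance with barium (+2) requires 1 complex ion per 1 barium.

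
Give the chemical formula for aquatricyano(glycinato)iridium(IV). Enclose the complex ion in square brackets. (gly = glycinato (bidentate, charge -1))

[Ir(CN)3(gly)(H2O)]

Ligands: 1 glycinato (gly, -1), 3 cyano (CN, -1), 1 aqua (H2O, neutral). Ligand charge sum = -4.
With Ir in oxidation state +4, the complex ion is [Ir...].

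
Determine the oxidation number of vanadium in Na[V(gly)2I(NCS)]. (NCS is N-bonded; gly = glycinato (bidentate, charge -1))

1 sodium outside the brackets (+1 each) → the complex ion is 1−.
Ligand charges: 1×NCS = -1; 1×I = -1; 2×gly = -2; sum -4.
V + (-4) = 1− ⇒ V is +3.

+3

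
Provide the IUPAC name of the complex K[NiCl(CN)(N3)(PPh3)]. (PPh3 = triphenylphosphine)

The 1 potassium counter-ion carries a total charge of +1, so each complex ion is 1−.
Ligand charges: 1×azido (-1 each), 1×chloro (-1 each), 1×cyano (-1 each), 1×triphenylphosphine (neutral); total -3. So Ni + (-3) = 1−, giving Ni = +2.
Ligands are named alphabetically: azido before chloro before cyano before triphenylphosphine.
The complex ion is anionic, so nickel takes the -ate form nickelate(II).

potassium azidochlorocyano(triphenylphosphine)nickelate(II)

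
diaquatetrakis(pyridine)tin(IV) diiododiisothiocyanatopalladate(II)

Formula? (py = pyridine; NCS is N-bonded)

[Sn(H2O)2(py)4][PdI2(NCS)2]2

Cation [Sn…]: ligand charges 0, Sn(IV) ⇒ ion charge 4+.
Anion [Pd…]: ligand charges -4, Pd(II) ⇒ ion charge 2−.
One 4+ cation requires 2 of the 2− anion.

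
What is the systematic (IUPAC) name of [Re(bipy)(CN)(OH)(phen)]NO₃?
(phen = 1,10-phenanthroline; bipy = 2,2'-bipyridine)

(2,2'-bipyridine)cyanohydroxo(1,10-phenanthroline)rhenium(III) nitrate

The 1 nitrate counter-ion carries a total charge of -1, so each complex ion is 1+.
Ligand charges: 1×1,10-phenanthroline (neutral), 1×2,2'-bipyridine (neutral), 1×hydroxo (-1 each), 1×cyano (-1 each); total -2. So Re + (-2) = 1+, giving Re = +3.
Ligands are named alphabetically: bipyridine before cyano before hydroxo before phenanthroline.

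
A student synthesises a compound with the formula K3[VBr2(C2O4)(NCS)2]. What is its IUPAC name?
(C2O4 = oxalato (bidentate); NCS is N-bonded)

potassium dibromodiisothiocyanatooxalatovanadate(III)

The 3 potassium counter-ions carry a total charge of +3, so each complex ion is 3−.
Ligand charges: 1×oxalato (-2 each), 2×bromo (-1 each), 2×isothiocyanato (-1 each); total -6. So V + (-6) = 3−, giving V = +3.
Ligands are named alphabetically: bromo before isothiocyanato before oxalato.
The complex ion is anionic, so vanadium takes the -ate form vanadate(III).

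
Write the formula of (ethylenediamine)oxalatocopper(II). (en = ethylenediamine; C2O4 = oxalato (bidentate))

[Cu(C2O4)(en)]

Ligands: 1 ethylenediamine (en, neutral), 1 oxalato (C2O4, -2). Ligand charge sum = -2.
With Cu in oxidation state +2, the complex ion is [Cu...].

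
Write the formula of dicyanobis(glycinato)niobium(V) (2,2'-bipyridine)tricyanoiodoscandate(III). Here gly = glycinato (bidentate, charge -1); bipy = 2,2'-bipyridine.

Cation [Nb…]: ligand charges -4, Nb(V) ⇒ ion charge 1+.
Anion [Sc…]: ligand charges -4, Sc(III) ⇒ ion charge 1−.
One 1+ cation balances one 1− anion.

[Nb(CN)2(gly)2][Sc(bipy)(CN)3I]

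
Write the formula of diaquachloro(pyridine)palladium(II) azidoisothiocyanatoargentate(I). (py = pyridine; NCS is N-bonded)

Cation [Pd…]: ligand charges -1, Pd(II) ⇒ ion charge 1+.
Anion [Ag…]: ligand charges -2, Ag(I) ⇒ ion charge 1−.

[PdCl(H2O)2(py)][Ag(N3)(NCS)]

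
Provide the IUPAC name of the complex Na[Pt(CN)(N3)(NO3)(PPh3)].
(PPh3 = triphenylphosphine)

sodium azidocyanonitrato(triphenylphosphine)platinate(II)

The 1 sodium counter-ion carries a total charge of +1, so each complex ion is 1−.
Ligand charges: 1×cyano (-1 each), 1×triphenylphosphine (neutral), 1×nitrato (-1 each), 1×azido (-1 each); total -3. So Pt + (-3) = 1−, giving Pt = +2.
Ligands are named alphabetically: azido before cyano before nitrato before triphenylphosphine.
The complex ion is anionic, so platinum takes the -ate form platinate(II).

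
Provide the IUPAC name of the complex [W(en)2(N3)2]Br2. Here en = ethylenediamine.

The 2 bromide counter-ions carry a total charge of -2, so each complex ion is 2+.
Ligand charges: 2×azido (-1 each), 2×ethylenediamine (neutral); total -2. So W + (-2) = 2+, giving W = +4.
Ligands are named alphabetically: azido before ethylenediamine.

diazidobis(ethylenediamine)tungsten(IV) bromide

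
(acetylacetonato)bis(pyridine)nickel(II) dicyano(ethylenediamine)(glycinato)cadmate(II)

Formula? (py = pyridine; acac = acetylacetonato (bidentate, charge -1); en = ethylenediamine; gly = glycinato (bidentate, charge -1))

[Ni(acac)(py)2][Cd(CN)2(en)(gly)]

Cation [Ni…]: ligand charges -1, Ni(II) ⇒ ion charge 1+.
Anion [Cd…]: ligand charges -3, Cd(II) ⇒ ion charge 1−.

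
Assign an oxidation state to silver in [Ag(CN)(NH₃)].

+1

No counter-ion: the bracketed complex is neutral.
Ligand charges: 1×NH3 neutral; 1×CN = -1; sum -1.
Ag + (-1) = 0 ⇒ Ag is +1.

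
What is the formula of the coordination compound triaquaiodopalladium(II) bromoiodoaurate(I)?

Cation [Pd…]: ligand charges -1, Pd(II) ⇒ ion charge 1+.
Anion [Au…]: ligand charges -2, Au(I) ⇒ ion charge 1−.

[Pd(H2O)3I][AuBrI]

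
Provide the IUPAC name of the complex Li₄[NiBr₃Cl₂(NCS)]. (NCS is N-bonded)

lithium tribromodichloroisothiocyanatonickelate(II)

The 4 lithium counter-ions carry a total charge of +4, so each complex ion is 4−.
Ligand charges: 2×chloro (-1 each), 3×bromo (-1 each), 1×isothiocyanato (-1 each); total -6. So Ni + (-6) = 4−, giving Ni = +2.
Ligands are named alphabetically: bromo before chloro before isothiocyanato.
The complex ion is anionic, so nickel takes the -ate form nickelate(II).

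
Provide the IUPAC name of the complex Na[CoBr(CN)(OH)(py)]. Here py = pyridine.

The 1 sodium counter-ion carries a total charge of +1, so each complex ion is 1−.
Ligand charges: 1×pyridine (neutral), 1×cyano (-1 each), 1×bromo (-1 each), 1×hydroxo (-1 each); total -3. So Co + (-3) = 1−, giving Co = +2.
The complex ion is anionic, so cobalt takes the -ate form cobaltate(II).

sodium bromocyanohydroxo(pyridine)cobaltate(II)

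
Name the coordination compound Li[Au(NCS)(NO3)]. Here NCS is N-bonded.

The 1 lithium counter-ion carries a total charge of +1, so each complex ion is 1−.
Ligand charges: 1×isothiocyanato (-1 each), 1×nitrato (-1 each); total -2. So Au + (-2) = 1−, giving Au = +1.
Ligands are named alphabetically: isothiocyanato before nitrato.
The complex ion is anionic, so gold takes the -ate form aurate(I).

lithium isothiocyanatonitratoaurate(I)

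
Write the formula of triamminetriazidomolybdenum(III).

[Mo(N3)3(NH3)3]

Ligands: 3 azido (N3, -1), 3 ammine (NH3, neutral). Ligand charge sum = -3.
With Mo in oxidation state +3, the complex ion is [Mo...].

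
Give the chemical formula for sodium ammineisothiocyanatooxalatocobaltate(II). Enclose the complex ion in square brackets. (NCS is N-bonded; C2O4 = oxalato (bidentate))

Ligands: 1 ammine (NH3, neutral), 1 isothiocyanato (NCS, -1), 1 oxalato (C2O4, -2). Ligand charge sum = -3.
With Co in oxidation state +2, the complex ion is [Co...]^1−.
Charge balance with sodium (+1) requires 1 complex ion per 1 sodium.

Na[Co(C2O4)(NCS)(NH3)]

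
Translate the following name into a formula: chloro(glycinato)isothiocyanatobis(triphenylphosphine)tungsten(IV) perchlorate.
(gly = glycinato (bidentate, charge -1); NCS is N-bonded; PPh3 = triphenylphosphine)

[WCl(gly)(NCS)(PPh3)2]ClO4

Ligands: 1 glycinato (gly, -1), 1 chloro (Cl, -1), 1 isothiocyanato (NCS, -1), 2 triphenylphosphine (PPh3, neutral). Ligand charge sum = -3.
Charge balance with perchlorate (-1) requires 1 complex ion per 1 perchlorate.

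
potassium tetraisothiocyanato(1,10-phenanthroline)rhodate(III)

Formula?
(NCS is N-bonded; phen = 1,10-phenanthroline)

Ligands: 4 isothiocyanato (NCS, -1), 1 1,10-phenanthroline (phen, neutral). Ligand charge sum = -4.
With Rh in oxidation state +3, the complex ion is [Rh...]^1−.
Charge balance with potassium (+1) requires 1 complex ion per 1 potassium.

K[Rh(NCS)4(phen)]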